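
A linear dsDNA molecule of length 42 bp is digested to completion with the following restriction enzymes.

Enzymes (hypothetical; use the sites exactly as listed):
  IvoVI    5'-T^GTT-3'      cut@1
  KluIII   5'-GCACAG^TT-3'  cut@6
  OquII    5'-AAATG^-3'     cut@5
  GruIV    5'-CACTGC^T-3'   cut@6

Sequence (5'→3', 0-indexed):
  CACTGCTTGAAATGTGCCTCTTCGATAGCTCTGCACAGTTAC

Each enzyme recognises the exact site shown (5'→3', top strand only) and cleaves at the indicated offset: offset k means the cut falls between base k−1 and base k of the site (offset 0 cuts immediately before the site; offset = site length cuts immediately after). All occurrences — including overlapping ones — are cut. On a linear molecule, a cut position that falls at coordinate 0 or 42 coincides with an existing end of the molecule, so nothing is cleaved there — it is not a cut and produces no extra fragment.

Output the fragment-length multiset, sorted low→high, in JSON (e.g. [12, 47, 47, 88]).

Per-enzyme occurrences:
  IvoVI (TGTT, off=1): no sites
  KluIII GCACAGTT/6: at [32] ⇒ [38]
  OquII AAATG/5: at [9] ⇒ [14]
  GruIV CACTGCT/6: at [0] ⇒ [6]

Pooled cuts: [6, 14, 38]

Fragments:
  [0,6): 6 bp
  [6,14): 8 bp
  [14,38): 24 bp
  [38,42): 4 bp

[4,6,8,24]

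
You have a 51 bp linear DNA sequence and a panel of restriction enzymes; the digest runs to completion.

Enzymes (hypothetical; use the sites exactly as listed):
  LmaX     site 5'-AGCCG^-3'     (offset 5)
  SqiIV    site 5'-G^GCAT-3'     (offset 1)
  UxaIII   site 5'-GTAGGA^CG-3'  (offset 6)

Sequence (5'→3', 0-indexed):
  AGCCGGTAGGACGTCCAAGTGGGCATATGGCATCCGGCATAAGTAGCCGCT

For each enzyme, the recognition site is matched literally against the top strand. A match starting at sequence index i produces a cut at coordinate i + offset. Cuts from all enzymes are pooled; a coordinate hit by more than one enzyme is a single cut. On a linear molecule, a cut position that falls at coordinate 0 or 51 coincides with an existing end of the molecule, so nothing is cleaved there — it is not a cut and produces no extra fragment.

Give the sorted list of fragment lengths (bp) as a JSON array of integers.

[2,5,6,7,7,11,13]

Per-enzyme occurrences:
  LmaX (AGCCG, off=5): starts [0, 44] → cuts [5, 49]
  SqiIV (GGCAT, off=1): starts [21, 28, 35] → cuts [22, 29, 36]
  UxaIII (GTAGGACG, off=6): starts [5] → cuts [11]

Pooled cuts: [5, 11, 22, 29, 36, 49]

Fragments:
  [0,5): 5 bp
  [5,11): 6 bp
  [11,22): 11 bp
  [22,29): 7 bp
  [29,36): 7 bp
  [36,49): 13 bp
  [49,51): 2 bp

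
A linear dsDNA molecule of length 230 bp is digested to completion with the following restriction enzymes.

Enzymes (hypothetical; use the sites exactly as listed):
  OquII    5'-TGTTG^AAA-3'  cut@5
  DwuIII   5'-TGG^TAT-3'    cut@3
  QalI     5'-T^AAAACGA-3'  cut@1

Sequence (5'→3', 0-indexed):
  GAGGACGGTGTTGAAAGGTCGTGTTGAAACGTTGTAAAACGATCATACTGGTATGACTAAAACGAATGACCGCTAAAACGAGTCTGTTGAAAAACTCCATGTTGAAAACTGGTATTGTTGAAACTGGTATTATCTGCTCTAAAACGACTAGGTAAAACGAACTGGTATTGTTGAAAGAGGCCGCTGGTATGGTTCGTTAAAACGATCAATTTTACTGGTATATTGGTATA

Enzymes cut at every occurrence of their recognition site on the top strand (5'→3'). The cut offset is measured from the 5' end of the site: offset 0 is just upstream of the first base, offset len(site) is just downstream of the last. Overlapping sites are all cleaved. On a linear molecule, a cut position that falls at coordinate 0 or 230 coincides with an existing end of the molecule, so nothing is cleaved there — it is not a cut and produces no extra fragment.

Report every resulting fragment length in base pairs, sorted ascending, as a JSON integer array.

Site scan:
  OquII TGTTGAAA/5: at [8, 21, 84, 99, 115, 168] ⇒ [13, 26, 89, 104, 120, 173]
  DwuIII TGGTAT/3: at [48, 109, 124, 162, 184, 215, 223] ⇒ [51, 112, 127, 165, 187, 218, 226]
  QalI TAAAACGA/1: at [34, 57, 73, 139, 152, 197] ⇒ [35, 58, 74, 140, 153, 198]

Pooled cuts: [13, 26, 35, 51, 58, 74, 89, 104, 112, 120, 127, 140, 153, 165, 173, 187, 198, 218, 226]

Fragment lengths:
  [0,13): 13 bp
  [13,26): 13 bp
  [26,35): 9 bp
  [35,51): 16 bp
  [51,58): 7 bp
  [58,74): 16 bp
  [74,89): 15 bp
  [89,104): 15 bp
  [104,112): 8 bp
  [112,120): 8 bp
  [120,127): 7 bp
  [127,140): 13 bp
  [140,153): 13 bp
  [153,165): 12 bp
  [165,173): 8 bp
  [173,187): 14 bp
  [187,198): 11 bp
  [198,218): 20 bp
  [218,226): 8 bp
  [226,230): 4 bp

[4,7,7,8,8,8,8,9,11,12,13,13,13,13,14,15,15,16,16,20]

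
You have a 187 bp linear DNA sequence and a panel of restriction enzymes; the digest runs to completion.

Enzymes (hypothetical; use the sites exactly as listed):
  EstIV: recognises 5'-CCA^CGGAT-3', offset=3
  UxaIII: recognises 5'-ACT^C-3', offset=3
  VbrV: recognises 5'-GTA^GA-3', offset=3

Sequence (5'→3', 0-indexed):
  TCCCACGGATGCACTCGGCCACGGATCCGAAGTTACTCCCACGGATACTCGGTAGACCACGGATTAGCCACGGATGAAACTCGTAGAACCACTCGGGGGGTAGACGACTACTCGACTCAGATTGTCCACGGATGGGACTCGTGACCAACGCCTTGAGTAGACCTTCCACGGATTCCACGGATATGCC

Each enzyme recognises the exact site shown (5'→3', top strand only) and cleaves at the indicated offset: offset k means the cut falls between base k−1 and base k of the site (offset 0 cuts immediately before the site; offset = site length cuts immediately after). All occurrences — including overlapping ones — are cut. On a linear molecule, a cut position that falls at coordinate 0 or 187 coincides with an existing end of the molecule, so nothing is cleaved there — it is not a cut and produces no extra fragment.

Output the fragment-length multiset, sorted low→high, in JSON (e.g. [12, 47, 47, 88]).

[4,4,5,5,5,5,6,8,8,9,9,9,10,10,10,11,11,11,11,16,20]

Per-enzyme occurrences:
  EstIV CCACGGAT/3: at [2, 18, 38, 56, 67, 125, 165, 174] ⇒ [5, 21, 41, 59, 70, 128, 168, 177]
  UxaIII ACTC/3: at [12, 34, 46, 78, 90, 109, 114, 136] ⇒ [15, 37, 49, 81, 93, 112, 117, 139]
  VbrV GTAGA/3: at [51, 82, 99, 156] ⇒ [54, 85, 102, 159]

Pooled cuts: [5, 15, 21, 37, 41, 49, 54, 59, 70, 81, 85, 93, 102, 112, 117, 128, 139, 159, 168, 177]

Fragment lengths:
  [0,5): 5 bp
  [5,15): 10 bp
  [15,21): 6 bp
  [21,37): 16 bp
  [37,41): 4 bp
  [41,49): 8 bp
  [49,54): 5 bp
  [54,59): 5 bp
  [59,70): 11 bp
  [70,81): 11 bp
  [81,85): 4 bp
  [85,93): 8 bp
  [93,102): 9 bp
  [102,112): 10 bp
  [112,117): 5 bp
  [117,128): 11 bp
  [128,139): 11 bp
  [139,159): 20 bp
  [159,168): 9 bp
  [168,177): 9 bp
  [177,187): 10 bp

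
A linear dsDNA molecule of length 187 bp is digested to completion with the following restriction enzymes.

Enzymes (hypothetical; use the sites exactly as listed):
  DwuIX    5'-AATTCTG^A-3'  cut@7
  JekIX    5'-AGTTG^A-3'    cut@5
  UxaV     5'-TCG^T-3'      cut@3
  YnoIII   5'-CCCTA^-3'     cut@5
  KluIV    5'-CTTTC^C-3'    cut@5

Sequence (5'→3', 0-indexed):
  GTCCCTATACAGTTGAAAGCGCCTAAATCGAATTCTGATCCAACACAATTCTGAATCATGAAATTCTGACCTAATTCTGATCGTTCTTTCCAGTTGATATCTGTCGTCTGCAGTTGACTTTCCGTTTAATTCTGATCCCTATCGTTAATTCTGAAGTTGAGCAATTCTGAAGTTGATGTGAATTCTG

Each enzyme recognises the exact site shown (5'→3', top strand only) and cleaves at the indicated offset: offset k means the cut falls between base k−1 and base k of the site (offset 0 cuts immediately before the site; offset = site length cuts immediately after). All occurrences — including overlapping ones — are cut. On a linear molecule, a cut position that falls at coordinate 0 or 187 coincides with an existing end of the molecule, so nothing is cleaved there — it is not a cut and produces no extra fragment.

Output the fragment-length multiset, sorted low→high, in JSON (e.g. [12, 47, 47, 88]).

Per-enzyme occurrences:
  DwuIX (AATTCTGA, off=7): starts [30, 46, 61, 72, 127, 146, 162] → cuts [37, 53, 68, 79, 134, 153, 169]
  JekIX (AGTTGA, off=5): starts [10, 91, 111, 154, 170] → cuts [15, 96, 116, 159, 175]
  UxaV (TCGT, off=3): starts [80, 103, 141] → cuts [83, 106, 144]
  YnoIII (CCCTA, off=5): starts [2, 136] → cuts [7, 141]
  KluIV (CTTTCC, off=5): starts [85, 117] → cuts [90, 122]

All cut coordinates (distinct, sorted): [7, 15, 37, 53, 68, 79, 83, 90, 96, 106, 116, 122, 134, 141, 144, 153, 159, 169, 175]

Fragment lengths:
  [0,7): 7 bp
  [7,15): 8 bp
  [15,37): 22 bp
  [37,53): 16 bp
  [53,68): 15 bp
  [68,79): 11 bp
  [79,83): 4 bp
  [83,90): 7 bp
  [90,96): 6 bp
  [96,106): 10 bp
  [106,116): 10 bp
  [116,122): 6 bp
  [122,134): 12 bp
  [134,141): 7 bp
  [141,144): 3 bp
  [144,153): 9 bp
  [153,159): 6 bp
  [159,169): 10 bp
  [169,175): 6 bp
  [175,187): 12 bp

[3,4,6,6,6,6,7,7,7,8,9,10,10,10,11,12,12,15,16,22]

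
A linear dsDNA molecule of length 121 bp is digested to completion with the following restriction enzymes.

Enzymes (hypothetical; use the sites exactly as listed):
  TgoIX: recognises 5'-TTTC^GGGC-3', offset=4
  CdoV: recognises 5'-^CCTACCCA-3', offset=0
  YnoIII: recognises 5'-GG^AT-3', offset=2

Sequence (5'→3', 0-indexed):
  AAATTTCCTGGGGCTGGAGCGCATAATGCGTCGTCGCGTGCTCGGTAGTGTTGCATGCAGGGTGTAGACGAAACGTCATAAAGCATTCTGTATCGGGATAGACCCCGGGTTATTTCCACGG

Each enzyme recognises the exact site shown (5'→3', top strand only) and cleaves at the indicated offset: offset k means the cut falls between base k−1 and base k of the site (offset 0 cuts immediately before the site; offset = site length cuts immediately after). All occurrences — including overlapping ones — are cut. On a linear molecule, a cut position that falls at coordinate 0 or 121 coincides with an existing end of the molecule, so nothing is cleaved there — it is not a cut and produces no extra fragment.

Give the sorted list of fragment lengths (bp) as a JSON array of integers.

Per-enzyme occurrences:
  TgoIX (TTTCGGGC, off=4): no sites
  CdoV (CCTACCCA, off=0): no sites
  YnoIII (GGAT, off=2): starts [95] → cuts [97]

All cut coordinates (distinct, sorted): [97]

Fragment lengths:
  [0,97): 97 bp
  [97,121): 24 bp

[24,97]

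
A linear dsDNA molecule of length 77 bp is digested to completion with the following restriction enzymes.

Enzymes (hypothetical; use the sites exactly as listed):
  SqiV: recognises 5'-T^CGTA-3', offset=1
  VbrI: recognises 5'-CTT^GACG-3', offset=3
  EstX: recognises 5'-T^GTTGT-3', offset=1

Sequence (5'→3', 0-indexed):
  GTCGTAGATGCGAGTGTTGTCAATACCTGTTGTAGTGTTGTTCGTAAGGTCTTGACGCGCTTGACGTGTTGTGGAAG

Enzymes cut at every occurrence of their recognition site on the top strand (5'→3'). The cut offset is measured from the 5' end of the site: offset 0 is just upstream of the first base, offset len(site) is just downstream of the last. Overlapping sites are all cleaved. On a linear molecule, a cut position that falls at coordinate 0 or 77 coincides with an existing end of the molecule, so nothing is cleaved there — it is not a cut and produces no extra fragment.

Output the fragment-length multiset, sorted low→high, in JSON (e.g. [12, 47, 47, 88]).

Site scan:
  SqiV TCGTA/1: at [1, 41] ⇒ [2, 42]
  VbrI CTTGACG/3: at [50, 59] ⇒ [53, 62]
  EstX TGTTGT/1: at [14, 27, 35, 66] ⇒ [15, 28, 36, 67]

Pooled cuts: [2, 15, 28, 36, 42, 53, 62, 67]

Fragment lengths:
  [0,2): 2 bp
  [2,15): 13 bp
  [15,28): 13 bp
  [28,36): 8 bp
  [36,42): 6 bp
  [42,53): 11 bp
  [53,62): 9 bp
  [62,67): 5 bp
  [67,77): 10 bp

[2,5,6,8,9,10,11,13,13]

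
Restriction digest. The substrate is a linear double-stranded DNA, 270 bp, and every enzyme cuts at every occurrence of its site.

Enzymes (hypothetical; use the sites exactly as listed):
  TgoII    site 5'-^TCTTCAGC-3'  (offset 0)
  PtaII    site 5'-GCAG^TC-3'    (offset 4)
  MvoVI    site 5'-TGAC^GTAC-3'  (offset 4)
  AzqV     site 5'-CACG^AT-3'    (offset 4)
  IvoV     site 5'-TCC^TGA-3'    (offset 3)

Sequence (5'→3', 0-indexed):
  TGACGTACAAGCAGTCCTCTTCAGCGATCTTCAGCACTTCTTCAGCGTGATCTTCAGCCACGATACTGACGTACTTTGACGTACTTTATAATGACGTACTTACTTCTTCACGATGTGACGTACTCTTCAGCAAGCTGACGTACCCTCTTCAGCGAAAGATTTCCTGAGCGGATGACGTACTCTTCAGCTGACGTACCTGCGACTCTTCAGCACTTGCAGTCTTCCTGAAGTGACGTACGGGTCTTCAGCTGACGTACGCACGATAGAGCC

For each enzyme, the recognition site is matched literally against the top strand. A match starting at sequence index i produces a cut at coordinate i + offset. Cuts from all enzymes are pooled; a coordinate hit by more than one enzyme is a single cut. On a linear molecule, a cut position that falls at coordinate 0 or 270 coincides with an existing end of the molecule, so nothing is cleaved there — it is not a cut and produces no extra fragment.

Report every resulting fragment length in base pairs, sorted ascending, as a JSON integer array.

Per-enzyme occurrences:
  TgoII (TCTTCAGC, off=0): starts [17, 27, 38, 50, 123, 145, 180, 203, 241] → cuts [17, 27, 38, 50, 123, 145, 180, 203, 241]
  PtaII (GCAGTC, off=4): starts [10, 215] → cuts [14, 219]
  MvoVI (TGACGTAC, off=4): starts [0, 66, 76, 91, 115, 135, 172, 188, 230, 249] → cuts [4, 70, 80, 95, 119, 139, 176, 192, 234, 253]
  AzqV (CACGAT, off=4): starts [58, 108, 258] → cuts [62, 112, 262]
  IvoV (TCCTGA, off=3): starts [161, 222] → cuts [164, 225]

All cut coordinates (distinct, sorted): [4, 14, 17, 27, 38, 50, 62, 70, 80, 95, 112, 119, 123, 139, 145, 164, 176, 180, 192, 203, 219, 225, 234, 241, 253, 262]

Fragments:
  [0,4): 4 bp
  [4,14): 10 bp
  [14,17): 3 bp
  [17,27): 10 bp
  [27,38): 11 bp
  [38,50): 12 bp
  [50,62): 12 bp
  [62,70): 8 bp
  [70,80): 10 bp
  [80,95): 15 bp
  [95,112): 17 bp
  [112,119): 7 bp
  [119,123): 4 bp
  [123,139): 16 bp
  [139,145): 6 bp
  [145,164): 19 bp
  [164,176): 12 bp
  [176,180): 4 bp
  [180,192): 12 bp
  [192,203): 11 bp
  [203,219): 16 bp
  [219,225): 6 bp
  [225,234): 9 bp
  [234,241): 7 bp
  [241,253): 12 bp
  [253,262): 9 bp
  [262,270): 8 bp

[3,4,4,4,6,6,7,7,8,8,9,9,10,10,10,11,11,12,12,12,12,12,15,16,16,17,19]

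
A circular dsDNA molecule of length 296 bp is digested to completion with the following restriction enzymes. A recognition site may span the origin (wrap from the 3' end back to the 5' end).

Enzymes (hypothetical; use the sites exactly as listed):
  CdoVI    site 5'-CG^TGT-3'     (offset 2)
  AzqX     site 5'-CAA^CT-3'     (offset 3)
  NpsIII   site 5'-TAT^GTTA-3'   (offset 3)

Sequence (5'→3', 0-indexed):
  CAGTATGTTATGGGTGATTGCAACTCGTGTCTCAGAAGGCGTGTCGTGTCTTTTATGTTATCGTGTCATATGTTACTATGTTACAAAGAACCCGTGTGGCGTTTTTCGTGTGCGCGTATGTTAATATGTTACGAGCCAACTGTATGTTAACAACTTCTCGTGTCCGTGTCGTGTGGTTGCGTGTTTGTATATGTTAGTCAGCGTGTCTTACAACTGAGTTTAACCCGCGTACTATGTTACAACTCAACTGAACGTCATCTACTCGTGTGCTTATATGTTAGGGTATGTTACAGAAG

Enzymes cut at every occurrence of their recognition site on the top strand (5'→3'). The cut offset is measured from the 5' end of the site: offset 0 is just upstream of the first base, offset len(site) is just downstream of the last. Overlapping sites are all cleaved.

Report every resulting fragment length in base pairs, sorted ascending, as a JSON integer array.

Site scan:
  CdoVI (CGTGT, off=2): starts [25, 39, 44, 61, 92, 106, 158, 164, 169, 179, 201, 263] → cuts [27, 41, 46, 63, 94, 108, 160, 166, 171, 181, 203, 265]
  AzqX (CAACT, off=3): starts [20, 136, 150, 210, 239, 244] → cuts [23, 139, 153, 213, 242, 247]
  NpsIII (TATGTTA, off=3): starts [3, 53, 68, 76, 116, 124, 142, 189, 232, 273, 283] → cuts [6, 56, 71, 79, 119, 127, 145, 192, 235, 276, 286]

All cut coordinates (distinct, sorted): [6, 23, 27, 41, 46, 56, 63, 71, 79, 94, 108, 119, 127, 139, 145, 153, 160, 166, 171, 181, 192, 203, 213, 235, 242, 247, 265, 276, 286]

Fragment lengths:
  6→23: 17 bp
  23→27: 4 bp
  27→41: 14 bp
  41→46: 5 bp
  46→56: 10 bp
  56→63: 7 bp
  63→71: 8 bp
  71→79: 8 bp
  79→94: 15 bp
  94→108: 14 bp
  108→119: 11 bp
  119→127: 8 bp
  127→139: 12 bp
  139→145: 6 bp
  145→153: 8 bp
  153→160: 7 bp
  160→166: 6 bp
  166→171: 5 bp
  171→181: 10 bp
  181→192: 11 bp
  192→203: 11 bp
  203→213: 10 bp
  213→235: 22 bp
  235→242: 7 bp
  242→247: 5 bp
  247→265: 18 bp
  265→276: 11 bp
  276→286: 10 bp
  286→6 (wrap): 296-286+6 = 16 bp

[4,5,5,5,6,6,7,7,7,8,8,8,8,10,10,10,10,11,11,11,11,12,14,14,15,16,17,18,22]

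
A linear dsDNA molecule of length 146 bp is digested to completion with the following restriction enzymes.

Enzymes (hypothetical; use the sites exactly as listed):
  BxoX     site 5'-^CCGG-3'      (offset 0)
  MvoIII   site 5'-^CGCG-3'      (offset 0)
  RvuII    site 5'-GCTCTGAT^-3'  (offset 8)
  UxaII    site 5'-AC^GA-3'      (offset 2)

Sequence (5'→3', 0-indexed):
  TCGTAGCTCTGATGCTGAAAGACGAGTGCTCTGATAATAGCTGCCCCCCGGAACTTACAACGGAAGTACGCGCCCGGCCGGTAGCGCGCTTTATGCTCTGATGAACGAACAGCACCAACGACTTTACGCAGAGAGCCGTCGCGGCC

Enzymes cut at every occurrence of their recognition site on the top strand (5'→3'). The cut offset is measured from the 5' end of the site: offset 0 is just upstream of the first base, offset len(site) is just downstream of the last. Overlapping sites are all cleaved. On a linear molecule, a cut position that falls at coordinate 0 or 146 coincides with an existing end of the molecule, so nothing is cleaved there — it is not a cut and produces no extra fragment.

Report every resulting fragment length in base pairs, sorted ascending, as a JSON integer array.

[4,4,5,7,7,10,12,12,13,13,18,20,21]

Scan for sites:
  BxoX CCGG/0: at [47, 73, 77] ⇒ [47, 73, 77]
  MvoIII CGCG/0: at [68, 84, 139] ⇒ [68, 84, 139]
  RvuII GCTCTGAT/8: at [5, 27, 94] ⇒ [13, 35, 102]
  UxaII ACGA/2: at [21, 104, 117] ⇒ [23, 106, 119]

All cut coordinates (distinct, sorted): [13, 23, 35, 47, 68, 73, 77, 84, 102, 106, 119, 139]

Fragment lengths:
  [0,13): 13 bp
  [13,23): 10 bp
  [23,35): 12 bp
  [35,47): 12 bp
  [47,68): 21 bp
  [68,73): 5 bp
  [73,77): 4 bp
  [77,84): 7 bp
  [84,102): 18 bp
  [102,106): 4 bp
  [106,119): 13 bp
  [119,139): 20 bp
  [139,146): 7 bp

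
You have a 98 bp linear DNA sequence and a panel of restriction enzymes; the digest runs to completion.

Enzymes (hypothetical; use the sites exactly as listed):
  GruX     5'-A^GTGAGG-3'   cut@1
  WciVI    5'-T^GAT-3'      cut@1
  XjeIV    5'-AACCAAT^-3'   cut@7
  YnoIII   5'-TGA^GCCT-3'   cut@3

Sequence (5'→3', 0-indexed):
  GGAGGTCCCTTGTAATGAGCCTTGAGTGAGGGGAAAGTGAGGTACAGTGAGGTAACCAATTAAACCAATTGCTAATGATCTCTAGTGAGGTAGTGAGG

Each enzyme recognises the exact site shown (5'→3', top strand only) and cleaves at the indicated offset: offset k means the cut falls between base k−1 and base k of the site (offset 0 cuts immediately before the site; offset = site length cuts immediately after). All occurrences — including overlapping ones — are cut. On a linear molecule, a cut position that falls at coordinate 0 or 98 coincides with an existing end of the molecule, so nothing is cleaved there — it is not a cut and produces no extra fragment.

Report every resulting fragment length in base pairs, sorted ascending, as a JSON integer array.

[6,7,7,8,8,9,10,11,14,18]

Per-enzyme occurrences:
  GruX (AGTGAGG, off=1): starts [24, 35, 45, 83, 91] → cuts [25, 36, 46, 84, 92]
  WciVI (TGAT, off=1): starts [75] → cuts [76]
  XjeIV (AACCAAT, off=7): starts [53, 62] → cuts [60, 69]
  YnoIII (TGAGCCT, off=3): starts [15] → cuts [18]

All cut coordinates (distinct, sorted): [18, 25, 36, 46, 60, 69, 76, 84, 92]

Fragments:
  [0,18): 18 bp
  [18,25): 7 bp
  [25,36): 11 bp
  [36,46): 10 bp
  [46,60): 14 bp
  [60,69): 9 bp
  [69,76): 7 bp
  [76,84): 8 bp
  [84,92): 8 bp
  [92,98): 6 bp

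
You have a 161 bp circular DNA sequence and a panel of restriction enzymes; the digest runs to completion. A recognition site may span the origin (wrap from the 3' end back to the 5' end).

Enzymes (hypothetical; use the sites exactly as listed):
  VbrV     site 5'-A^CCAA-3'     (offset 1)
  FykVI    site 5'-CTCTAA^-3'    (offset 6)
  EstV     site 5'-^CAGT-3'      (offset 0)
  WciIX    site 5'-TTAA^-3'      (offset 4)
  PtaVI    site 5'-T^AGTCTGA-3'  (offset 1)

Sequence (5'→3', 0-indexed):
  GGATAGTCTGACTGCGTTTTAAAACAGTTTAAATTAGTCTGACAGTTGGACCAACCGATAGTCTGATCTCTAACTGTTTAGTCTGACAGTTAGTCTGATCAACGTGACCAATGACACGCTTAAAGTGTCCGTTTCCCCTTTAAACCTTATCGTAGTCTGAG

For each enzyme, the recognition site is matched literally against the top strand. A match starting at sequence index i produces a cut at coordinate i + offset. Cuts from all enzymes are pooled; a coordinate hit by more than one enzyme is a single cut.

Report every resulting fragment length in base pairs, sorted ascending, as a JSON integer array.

[2,3,5,6,7,7,8,8,9,10,12,14,16,16,18,20]

Scan for sites:
  VbrV (ACCAA, off=1): starts [49, 106] → cuts [50, 107]
  FykVI (CTCTAA, off=6): starts [67] → cuts [73]
  EstV (CAGT, off=0): starts [24, 42, 86] → cuts [24, 42, 86]
  WciIX (TTAA, off=4): starts [18, 28, 119, 139] → cuts [22, 32, 123, 143]
  PtaVI (TAGTCTGA, off=1): starts [3, 34, 58, 78, 90, 152] → cuts [4, 35, 59, 79, 91, 153]

All cut coordinates (distinct, sorted): [4, 22, 24, 32, 35, 42, 50, 59, 73, 79, 86, 91, 107, 123, 143, 153]

Fragments:
  4→22: 18 bp
  22→24: 2 bp
  24→32: 8 bp
  32→35: 3 bp
  35→42: 7 bp
  42→50: 8 bp
  50→59: 9 bp
  59→73: 14 bp
  73→79: 6 bp
  79→86: 7 bp
  86→91: 5 bp
  91→107: 16 bp
  107→123: 16 bp
  123→143: 20 bp
  143→153: 10 bp
  153→4 (wrap): 161-153+4 = 12 bp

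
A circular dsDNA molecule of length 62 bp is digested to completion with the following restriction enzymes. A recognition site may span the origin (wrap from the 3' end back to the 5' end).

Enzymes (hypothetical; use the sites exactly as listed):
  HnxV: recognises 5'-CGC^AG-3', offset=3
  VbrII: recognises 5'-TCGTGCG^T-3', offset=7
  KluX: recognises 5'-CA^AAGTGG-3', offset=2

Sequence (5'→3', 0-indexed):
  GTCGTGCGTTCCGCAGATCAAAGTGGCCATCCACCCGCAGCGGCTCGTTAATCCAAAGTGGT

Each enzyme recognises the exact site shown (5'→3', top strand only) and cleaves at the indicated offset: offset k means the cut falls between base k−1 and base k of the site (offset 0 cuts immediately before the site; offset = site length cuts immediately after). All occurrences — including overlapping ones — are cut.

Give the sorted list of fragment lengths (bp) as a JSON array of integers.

[6,6,15,17,18]

Per-enzyme occurrences:
  HnxV (CGCAG, off=3): starts [11, 35] → cuts [14, 38]
  VbrII (TCGTGCGT, off=7): starts [1] → cuts [8]
  KluX (CAAAGTGG, off=2): starts [18, 53] → cuts [20, 55]

Pooled cuts: [8, 14, 20, 38, 55]

Fragment lengths:
  8→14: 6 bp
  14→20: 6 bp
  20→38: 18 bp
  38→55: 17 bp
  55→8 (wrap): 62-55+8 = 15 bp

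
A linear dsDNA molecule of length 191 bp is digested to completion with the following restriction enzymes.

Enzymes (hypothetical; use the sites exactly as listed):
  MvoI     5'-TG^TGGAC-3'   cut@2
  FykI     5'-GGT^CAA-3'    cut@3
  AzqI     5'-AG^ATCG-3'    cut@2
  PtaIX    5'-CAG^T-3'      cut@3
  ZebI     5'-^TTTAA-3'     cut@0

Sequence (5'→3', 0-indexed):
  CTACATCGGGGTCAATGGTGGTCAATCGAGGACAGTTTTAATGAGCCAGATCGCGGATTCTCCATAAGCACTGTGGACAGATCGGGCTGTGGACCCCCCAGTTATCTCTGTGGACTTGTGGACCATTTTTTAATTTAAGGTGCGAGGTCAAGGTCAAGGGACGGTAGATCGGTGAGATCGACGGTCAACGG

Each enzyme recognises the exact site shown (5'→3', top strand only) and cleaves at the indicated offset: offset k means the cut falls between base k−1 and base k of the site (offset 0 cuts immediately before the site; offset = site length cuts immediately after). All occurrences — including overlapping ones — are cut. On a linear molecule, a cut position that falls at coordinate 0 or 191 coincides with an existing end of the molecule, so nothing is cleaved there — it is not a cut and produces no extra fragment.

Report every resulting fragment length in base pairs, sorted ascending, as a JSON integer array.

[1,5,6,6,7,8,9,9,9,9,10,10,12,12,13,13,13,15,24]

Scan for sites:
  MvoI TGTGGAC/2: at [71, 87, 108, 116] ⇒ [73, 89, 110, 118]
  FykI GGTCAA/3: at [9, 19, 145, 151, 182] ⇒ [12, 22, 148, 154, 185]
  AzqI AGATCG/2: at [47, 78, 165, 174] ⇒ [49, 80, 167, 176]
  PtaIX CAGT/3: at [32, 98] ⇒ [35, 101]
  ZebI TTTAA/0: at [36, 128, 133] ⇒ [36, 128, 133]

All cut coordinates (distinct, sorted): [12, 22, 35, 36, 49, 73, 80, 89, 101, 110, 118, 128, 133, 148, 154, 167, 176, 185]

Fragments:
  [0,12): 12 bp
  [12,22): 10 bp
  [22,35): 13 bp
  [35,36): 1 bp
  [36,49): 13 bp
  [49,73): 24 bp
  [73,80): 7 bp
  [80,89): 9 bp
  [89,101): 12 bp
  [101,110): 9 bp
  [110,118): 8 bp
  [118,128): 10 bp
  [128,133): 5 bp
  [133,148): 15 bp
  [148,154): 6 bp
  [154,167): 13 bp
  [167,176): 9 bp
  [176,185): 9 bp
  [185,191): 6 bp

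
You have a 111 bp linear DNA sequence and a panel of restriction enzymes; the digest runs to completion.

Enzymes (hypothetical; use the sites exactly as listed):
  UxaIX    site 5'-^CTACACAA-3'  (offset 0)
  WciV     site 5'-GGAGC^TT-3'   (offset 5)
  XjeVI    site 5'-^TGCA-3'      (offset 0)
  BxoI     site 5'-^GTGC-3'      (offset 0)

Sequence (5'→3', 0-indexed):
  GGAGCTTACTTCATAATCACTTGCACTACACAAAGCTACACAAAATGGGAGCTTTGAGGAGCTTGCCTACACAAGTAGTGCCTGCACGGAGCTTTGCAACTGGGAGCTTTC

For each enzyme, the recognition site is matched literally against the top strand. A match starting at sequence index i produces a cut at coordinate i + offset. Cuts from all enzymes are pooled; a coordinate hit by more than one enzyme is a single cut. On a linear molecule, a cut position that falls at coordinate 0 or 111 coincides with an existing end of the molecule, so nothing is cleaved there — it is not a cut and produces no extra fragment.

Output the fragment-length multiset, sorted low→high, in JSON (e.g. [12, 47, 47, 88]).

[2,4,4,4,5,5,10,10,10,11,13,16,17]

Per-enzyme occurrences:
  UxaIX (CTACACAA, off=0): starts [25, 35, 66] → cuts [25, 35, 66]
  WciV (GGAGCTT, off=5): starts [0, 47, 57, 87, 102] → cuts [5, 52, 62, 92, 107]
  XjeVI (TGCA, off=0): starts [21, 82, 94] → cuts [21, 82, 94]
  BxoI (GTGC, off=0): starts [77] → cuts [77]

All cut coordinates (distinct, sorted): [5, 21, 25, 35, 52, 62, 66, 77, 82, 92, 94, 107]

Fragments:
  [0,5): 5 bp
  [5,21): 16 bp
  [21,25): 4 bp
  [25,35): 10 bp
  [35,52): 17 bp
  [52,62): 10 bp
  [62,66): 4 bp
  [66,77): 11 bp
  [77,82): 5 bp
  [82,92): 10 bp
  [92,94): 2 bp
  [94,107): 13 bp
  [107,111): 4 bp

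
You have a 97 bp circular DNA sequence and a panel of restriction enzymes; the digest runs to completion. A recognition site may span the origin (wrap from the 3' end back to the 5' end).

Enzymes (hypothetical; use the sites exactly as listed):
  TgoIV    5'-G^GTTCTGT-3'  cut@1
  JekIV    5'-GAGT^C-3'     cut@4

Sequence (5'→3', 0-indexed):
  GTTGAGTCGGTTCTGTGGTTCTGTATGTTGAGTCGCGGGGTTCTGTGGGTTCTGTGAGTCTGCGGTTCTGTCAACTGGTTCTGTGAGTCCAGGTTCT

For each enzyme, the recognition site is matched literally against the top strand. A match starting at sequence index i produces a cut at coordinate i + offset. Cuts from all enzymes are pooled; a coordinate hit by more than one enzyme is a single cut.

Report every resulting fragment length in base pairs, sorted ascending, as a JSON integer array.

[2,4,5,6,8,9,11,11,12,13,16]

Scan for sites:
  TgoIV GGTTCTGT/1: at [8, 16, 38, 47, 63, 76, 91] ⇒ [9, 17, 39, 48, 64, 77, 92]
  JekIV GAGTC/4: at [3, 29, 55, 84] ⇒ [7, 33, 59, 88]

Pooled cuts: [7, 9, 17, 33, 39, 48, 59, 64, 77, 88, 92]

Fragments:
  7→9: 2 bp
  9→17: 8 bp
  17→33: 16 bp
  33→39: 6 bp
  39→48: 9 bp
  48→59: 11 bp
  59→64: 5 bp
  64→77: 13 bp
  77→88: 11 bp
  88→92: 4 bp
  92→7 (wrap): 97-92+7 = 12 bp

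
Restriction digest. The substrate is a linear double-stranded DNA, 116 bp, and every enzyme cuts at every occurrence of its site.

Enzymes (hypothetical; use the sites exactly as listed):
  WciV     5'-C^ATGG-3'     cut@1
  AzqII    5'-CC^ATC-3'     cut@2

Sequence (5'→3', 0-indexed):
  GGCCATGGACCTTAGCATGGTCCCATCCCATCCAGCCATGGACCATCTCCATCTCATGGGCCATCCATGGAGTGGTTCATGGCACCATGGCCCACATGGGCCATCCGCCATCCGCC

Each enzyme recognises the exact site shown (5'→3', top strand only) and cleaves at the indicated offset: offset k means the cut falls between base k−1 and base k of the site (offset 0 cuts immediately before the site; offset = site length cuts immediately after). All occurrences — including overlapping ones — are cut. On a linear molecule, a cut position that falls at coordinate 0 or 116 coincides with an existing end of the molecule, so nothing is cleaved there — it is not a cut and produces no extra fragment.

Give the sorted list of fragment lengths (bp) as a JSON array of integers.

Scan for sites:
  WciV CATGG/1: at [3, 15, 36, 54, 65, 77, 85, 94] ⇒ [4, 16, 37, 55, 66, 78, 86, 95]
  AzqII CCATC/2: at [22, 27, 42, 48, 60, 100, 107] ⇒ [24, 29, 44, 50, 62, 102, 109]

All cut coordinates (distinct, sorted): [4, 16, 24, 29, 37, 44, 50, 55, 62, 66, 78, 86, 95, 102, 109]

Fragments:
  [0,4): 4 bp
  [4,16): 12 bp
  [16,24): 8 bp
  [24,29): 5 bp
  [29,37): 8 bp
  [37,44): 7 bp
  [44,50): 6 bp
  [50,55): 5 bp
  [55,62): 7 bp
  [62,66): 4 bp
  [66,78): 12 bp
  [78,86): 8 bp
  [86,95): 9 bp
  [95,102): 7 bp
  [102,109): 7 bp
  [109,116): 7 bp

[4,4,5,5,6,7,7,7,7,7,8,8,8,9,12,12]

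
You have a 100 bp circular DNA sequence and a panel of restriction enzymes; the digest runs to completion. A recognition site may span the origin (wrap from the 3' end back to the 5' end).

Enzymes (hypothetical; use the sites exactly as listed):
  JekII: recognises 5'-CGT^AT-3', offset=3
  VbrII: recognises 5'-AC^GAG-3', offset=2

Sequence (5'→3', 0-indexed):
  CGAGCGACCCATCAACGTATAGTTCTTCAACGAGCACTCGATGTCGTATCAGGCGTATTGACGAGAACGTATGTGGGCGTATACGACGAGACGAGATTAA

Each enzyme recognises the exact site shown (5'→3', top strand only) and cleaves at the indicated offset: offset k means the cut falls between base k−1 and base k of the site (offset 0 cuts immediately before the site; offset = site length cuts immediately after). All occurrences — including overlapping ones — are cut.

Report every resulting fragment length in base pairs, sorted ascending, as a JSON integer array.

Scan for sites:
  JekII CGTAT/3: at [15, 44, 53, 67, 77] ⇒ [18, 47, 56, 70, 80]
  VbrII ACGAG/2: at [29, 60, 85, 90, 99] ⇒ [1, 31, 62, 87, 92]

All cut coordinates (distinct, sorted): [1, 18, 31, 47, 56, 62, 70, 80, 87, 92]

Fragments:
  1→18: 17 bp
  18→31: 13 bp
  31→47: 16 bp
  47→56: 9 bp
  56→62: 6 bp
  62→70: 8 bp
  70→80: 10 bp
  80→87: 7 bp
  87→92: 5 bp
  92→1 (wrap): 100-92+1 = 9 bp

[5,6,7,8,9,9,10,13,16,17]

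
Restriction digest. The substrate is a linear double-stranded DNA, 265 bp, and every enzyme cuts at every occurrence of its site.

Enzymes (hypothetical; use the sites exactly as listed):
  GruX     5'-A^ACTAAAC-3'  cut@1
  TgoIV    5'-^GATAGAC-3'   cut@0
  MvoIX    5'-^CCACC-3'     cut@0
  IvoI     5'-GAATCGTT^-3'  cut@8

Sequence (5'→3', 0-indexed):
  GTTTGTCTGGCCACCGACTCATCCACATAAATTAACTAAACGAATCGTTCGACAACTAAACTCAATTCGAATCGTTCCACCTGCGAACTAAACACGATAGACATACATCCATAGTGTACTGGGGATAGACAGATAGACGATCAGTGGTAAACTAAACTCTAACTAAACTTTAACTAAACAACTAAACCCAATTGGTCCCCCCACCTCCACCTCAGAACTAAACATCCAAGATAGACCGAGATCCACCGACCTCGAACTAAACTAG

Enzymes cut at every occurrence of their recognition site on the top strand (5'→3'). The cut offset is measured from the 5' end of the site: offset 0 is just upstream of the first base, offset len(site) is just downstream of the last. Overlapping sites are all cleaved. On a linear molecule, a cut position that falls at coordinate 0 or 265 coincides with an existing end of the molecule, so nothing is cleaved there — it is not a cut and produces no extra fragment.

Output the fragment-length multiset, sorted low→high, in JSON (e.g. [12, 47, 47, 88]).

[5,6,8,8,9,10,10,10,10,11,11,13,13,13,15,19,20,22,24,28]

Scan for sites:
  GruX AACTAAAC/1: at [33, 53, 85, 149, 160, 171, 179, 215, 254] ⇒ [34, 54, 86, 150, 161, 172, 180, 216, 255]
  TgoIV GATAGAC/0: at [95, 123, 131, 229] ⇒ [95, 123, 131, 229]
  MvoIX CCACC/0: at [10, 76, 200, 206, 242] ⇒ [10, 76, 200, 206, 242]
  IvoI GAATCGTT/8: at [41, 68] ⇒ [49, 76]

All cut coordinates (distinct, sorted): [10, 34, 49, 54, 76, 86, 95, 123, 131, 150, 161, 172, 180, 200, 206, 216, 229, 242, 255]

Fragments:
  [0,10): 10 bp
  [10,34): 24 bp
  [34,49): 15 bp
  [49,54): 5 bp
  [54,76): 22 bp
  [76,86): 10 bp
  [86,95): 9 bp
  [95,123): 28 bp
  [123,131): 8 bp
  [131,150): 19 bp
  [150,161): 11 bp
  [161,172): 11 bp
  [172,180): 8 bp
  [180,200): 20 bp
  [200,206): 6 bp
  [206,216): 10 bp
  [216,229): 13 bp
  [229,242): 13 bp
  [242,255): 13 bp
  [255,265): 10 bp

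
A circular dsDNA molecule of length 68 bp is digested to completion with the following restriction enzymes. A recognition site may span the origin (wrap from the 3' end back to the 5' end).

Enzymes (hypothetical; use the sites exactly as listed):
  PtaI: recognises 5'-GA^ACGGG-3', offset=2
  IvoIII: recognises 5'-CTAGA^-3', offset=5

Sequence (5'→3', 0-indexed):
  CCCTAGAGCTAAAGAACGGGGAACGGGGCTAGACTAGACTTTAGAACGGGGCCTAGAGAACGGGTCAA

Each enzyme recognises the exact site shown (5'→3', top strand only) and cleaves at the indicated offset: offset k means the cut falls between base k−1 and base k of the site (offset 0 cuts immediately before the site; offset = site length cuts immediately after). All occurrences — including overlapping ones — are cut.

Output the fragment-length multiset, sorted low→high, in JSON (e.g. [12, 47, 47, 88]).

Site scan:
  PtaI GAACGGG/2: at [13, 20, 43, 57] ⇒ [15, 22, 45, 59]
  IvoIII CTAGA/5: at [2, 28, 33, 52] ⇒ [7, 33, 38, 57]

Pooled cuts: [7, 15, 22, 33, 38, 45, 57, 59]

Fragments:
  7→15: 8 bp
  15→22: 7 bp
  22→33: 11 bp
  33→38: 5 bp
  38→45: 7 bp
  45→57: 12 bp
  57→59: 2 bp
  59→7 (wrap): 68-59+7 = 16 bp

[2,5,7,7,8,11,12,16]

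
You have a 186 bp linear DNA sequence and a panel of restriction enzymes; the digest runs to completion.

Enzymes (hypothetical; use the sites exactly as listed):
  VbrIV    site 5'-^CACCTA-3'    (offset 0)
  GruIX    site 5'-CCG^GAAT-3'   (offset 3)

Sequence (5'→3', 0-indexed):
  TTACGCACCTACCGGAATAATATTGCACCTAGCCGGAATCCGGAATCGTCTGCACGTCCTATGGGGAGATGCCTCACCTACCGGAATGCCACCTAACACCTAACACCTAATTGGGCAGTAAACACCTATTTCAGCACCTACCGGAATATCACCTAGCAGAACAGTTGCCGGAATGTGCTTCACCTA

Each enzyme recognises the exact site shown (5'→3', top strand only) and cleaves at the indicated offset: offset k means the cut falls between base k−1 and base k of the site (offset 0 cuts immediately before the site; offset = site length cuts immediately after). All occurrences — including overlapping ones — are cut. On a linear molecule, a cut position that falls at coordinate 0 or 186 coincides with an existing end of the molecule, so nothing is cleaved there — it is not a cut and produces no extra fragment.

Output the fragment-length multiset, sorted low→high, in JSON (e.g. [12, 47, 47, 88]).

[5,6,6,6,7,7,7,9,9,9,10,10,11,12,19,21,32]

Site scan:
  VbrIV (CACCTA, off=0): starts [5, 25, 74, 89, 96, 103, 122, 134, 149, 180] → cuts [5, 25, 74, 89, 96, 103, 122, 134, 149, 180]
  GruIX (CCGGAAT, off=3): starts [11, 32, 39, 80, 140, 167] → cuts [14, 35, 42, 83, 143, 170]

All cut coordinates (distinct, sorted): [5, 14, 25, 35, 42, 74, 83, 89, 96, 103, 122, 134, 143, 149, 170, 180]

Fragments:
  [0,5): 5 bp
  [5,14): 9 bp
  [14,25): 11 bp
  [25,35): 10 bp
  [35,42): 7 bp
  [42,74): 32 bp
  [74,83): 9 bp
  [83,89): 6 bp
  [89,96): 7 bp
  [96,103): 7 bp
  [103,122): 19 bp
  [122,134): 12 bp
  [134,143): 9 bp
  [143,149): 6 bp
  [149,170): 21 bp
  [170,180): 10 bp
  [180,186): 6 bp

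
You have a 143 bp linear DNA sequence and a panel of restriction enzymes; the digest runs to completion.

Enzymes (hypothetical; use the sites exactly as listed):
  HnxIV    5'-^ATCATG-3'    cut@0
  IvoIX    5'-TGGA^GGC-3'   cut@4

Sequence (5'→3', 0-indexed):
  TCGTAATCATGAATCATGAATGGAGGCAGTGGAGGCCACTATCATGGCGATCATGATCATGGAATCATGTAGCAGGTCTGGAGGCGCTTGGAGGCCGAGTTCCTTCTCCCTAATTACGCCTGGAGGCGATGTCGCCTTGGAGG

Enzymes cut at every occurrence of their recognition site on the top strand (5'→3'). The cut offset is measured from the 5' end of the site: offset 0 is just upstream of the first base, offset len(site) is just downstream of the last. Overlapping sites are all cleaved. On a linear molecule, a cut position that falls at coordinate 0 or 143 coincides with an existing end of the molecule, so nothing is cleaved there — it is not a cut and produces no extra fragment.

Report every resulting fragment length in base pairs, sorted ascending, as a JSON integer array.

Site scan:
  HnxIV (ATCATG, off=0): starts [5, 12, 40, 49, 55, 63] → cuts [5, 12, 40, 49, 55, 63]
  IvoIX (TGGAGGC, off=4): starts [20, 29, 78, 88, 120] → cuts [24, 33, 82, 92, 124]

Pooled cuts: [5, 12, 24, 33, 40, 49, 55, 63, 82, 92, 124]

Fragments:
  [0,5): 5 bp
  [5,12): 7 bp
  [12,24): 12 bp
  [24,33): 9 bp
  [33,40): 7 bp
  [40,49): 9 bp
  [49,55): 6 bp
  [55,63): 8 bp
  [63,82): 19 bp
  [82,92): 10 bp
  [92,124): 32 bp
  [124,143): 19 bp

[5,6,7,7,8,9,9,10,12,19,19,32]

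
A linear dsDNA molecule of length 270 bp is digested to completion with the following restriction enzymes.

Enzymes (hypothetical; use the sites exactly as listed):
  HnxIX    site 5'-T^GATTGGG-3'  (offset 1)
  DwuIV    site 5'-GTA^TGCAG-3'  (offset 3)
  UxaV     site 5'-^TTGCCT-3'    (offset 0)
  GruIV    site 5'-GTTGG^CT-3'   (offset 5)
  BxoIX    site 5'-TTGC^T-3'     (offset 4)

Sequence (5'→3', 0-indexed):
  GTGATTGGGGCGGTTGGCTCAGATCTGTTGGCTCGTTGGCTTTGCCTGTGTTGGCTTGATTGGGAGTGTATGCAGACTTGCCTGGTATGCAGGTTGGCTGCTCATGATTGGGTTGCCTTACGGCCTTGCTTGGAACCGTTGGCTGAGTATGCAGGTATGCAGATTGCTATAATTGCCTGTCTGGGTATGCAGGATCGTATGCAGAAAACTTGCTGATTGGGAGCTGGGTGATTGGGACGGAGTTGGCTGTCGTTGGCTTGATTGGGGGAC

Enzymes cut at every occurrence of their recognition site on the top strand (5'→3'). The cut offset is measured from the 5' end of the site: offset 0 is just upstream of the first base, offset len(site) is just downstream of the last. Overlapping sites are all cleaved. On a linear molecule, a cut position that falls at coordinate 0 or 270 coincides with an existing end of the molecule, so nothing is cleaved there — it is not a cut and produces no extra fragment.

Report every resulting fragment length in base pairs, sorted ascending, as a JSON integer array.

[1,2,2,3,3,5,7,7,7,8,8,8,10,10,10,10,11,12,13,13,13,14,14,15,15,15,17,17]

Per-enzyme occurrences:
  HnxIX TGATTGGG/1: at [1, 56, 104, 213, 228, 258] ⇒ [2, 57, 105, 214, 229, 259]
  DwuIV GTATGCAG/3: at [67, 84, 146, 154, 184, 196] ⇒ [70, 87, 149, 157, 187, 199]
  UxaV TTGCCT/0: at [41, 77, 112, 172] ⇒ [41, 77, 112, 172]
  GruIV GTTGGCT/5: at [12, 26, 34, 49, 92, 137, 241, 251] ⇒ [17, 31, 39, 54, 97, 142, 246, 256]
  BxoIX TTGCT/4: at [125, 163, 209] ⇒ [129, 167, 213]

All cut coordinates (distinct, sorted): [2, 17, 31, 39, 41, 54, 57, 70, 77, 87, 97, 105, 112, 129, 142, 149, 157, 167, 172, 187, 199, 213, 214, 229, 246, 256, 259]

Fragment lengths:
  [0,2): 2 bp
  [2,17): 15 bp
  [17,31): 14 bp
  [31,39): 8 bp
  [39,41): 2 bp
  [41,54): 13 bp
  [54,57): 3 bp
  [57,70): 13 bp
  [70,77): 7 bp
  [77,87): 10 bp
  [87,97): 10 bp
  [97,105): 8 bp
  [105,112): 7 bp
  [112,129): 17 bp
  [129,142): 13 bp
  [142,149): 7 bp
  [149,157): 8 bp
  [157,167): 10 bp
  [167,172): 5 bp
  [172,187): 15 bp
  [187,199): 12 bp
  [199,213): 14 bp
  [213,214): 1 bp
  [214,229): 15 bp
  [229,246): 17 bp
  [246,256): 10 bp
  [256,259): 3 bp
  [259,270): 11 bp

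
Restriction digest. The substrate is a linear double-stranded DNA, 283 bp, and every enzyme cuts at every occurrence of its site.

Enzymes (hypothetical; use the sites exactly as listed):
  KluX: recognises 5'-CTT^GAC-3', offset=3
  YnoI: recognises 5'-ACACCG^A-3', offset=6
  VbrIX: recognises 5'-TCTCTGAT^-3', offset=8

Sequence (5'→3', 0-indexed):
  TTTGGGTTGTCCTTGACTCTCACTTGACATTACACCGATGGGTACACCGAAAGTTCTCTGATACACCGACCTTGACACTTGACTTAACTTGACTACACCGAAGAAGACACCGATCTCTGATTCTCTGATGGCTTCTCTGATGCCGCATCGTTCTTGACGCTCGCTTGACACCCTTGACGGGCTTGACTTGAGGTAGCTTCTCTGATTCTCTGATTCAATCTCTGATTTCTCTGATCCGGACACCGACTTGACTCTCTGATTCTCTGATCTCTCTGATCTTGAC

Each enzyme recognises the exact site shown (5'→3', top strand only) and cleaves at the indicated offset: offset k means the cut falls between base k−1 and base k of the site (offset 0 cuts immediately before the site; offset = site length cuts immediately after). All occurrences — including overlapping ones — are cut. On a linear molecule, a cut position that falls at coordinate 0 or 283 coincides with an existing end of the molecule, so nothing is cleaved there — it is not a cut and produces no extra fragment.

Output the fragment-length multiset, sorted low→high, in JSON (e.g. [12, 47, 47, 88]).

[3,3,4,5,6,7,8,8,8,9,9,9,9,9,10,10,10,11,11,11,12,12,12,12,12,13,14,14,22]

Per-enzyme occurrences:
  KluX (CTTGAC, off=3): starts [11, 22, 70, 77, 87, 152, 163, 172, 181, 246, 277] → cuts [14, 25, 73, 80, 90, 155, 166, 175, 184, 249, 280]
  YnoI (ACACCGA, off=6): starts [31, 43, 62, 94, 106, 239] → cuts [37, 49, 68, 100, 112, 245]
  VbrIX (TCTCTGAT, off=8): starts [54, 113, 121, 133, 198, 206, 218, 227, 252, 260, 269] → cuts [62, 121, 129, 141, 206, 214, 226, 235, 260, 268, 277]

Pooled cuts: [14, 25, 37, 49, 62, 68, 73, 80, 90, 100, 112, 121, 129, 141, 155, 166, 175, 184, 206, 214, 226, 235, 245, 249, 260, 268, 277, 280]

Fragments:
  [0,14): 14 bp
  [14,25): 11 bp
  [25,37): 12 bp
  [37,49): 12 bp
  [49,62): 13 bp
  [62,68): 6 bp
  [68,73): 5 bp
  [73,80): 7 bp
  [80,90): 10 bp
  [90,100): 10 bp
  [100,112): 12 bp
  [112,121): 9 bp
  [121,129): 8 bp
  [129,141): 12 bp
  [141,155): 14 bp
  [155,166): 11 bp
  [166,175): 9 bp
  [175,184): 9 bp
  [184,206): 22 bp
  [206,214): 8 bp
  [214,226): 12 bp
  [226,235): 9 bp
  [235,245): 10 bp
  [245,249): 4 bp
  [249,260): 11 bp
  [260,268): 8 bp
  [268,277): 9 bp
  [277,280): 3 bp
  [280,283): 3 bp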